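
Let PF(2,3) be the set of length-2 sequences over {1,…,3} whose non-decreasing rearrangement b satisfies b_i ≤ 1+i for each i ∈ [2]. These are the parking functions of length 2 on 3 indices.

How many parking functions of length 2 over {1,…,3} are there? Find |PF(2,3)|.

|PF(2,3)| = (4−2)·4^(2−1) = 2 · 4 = 8
One tuple (2,1) → sorted (1,2): b_i ≤ 1+i ∀i, a PF.

8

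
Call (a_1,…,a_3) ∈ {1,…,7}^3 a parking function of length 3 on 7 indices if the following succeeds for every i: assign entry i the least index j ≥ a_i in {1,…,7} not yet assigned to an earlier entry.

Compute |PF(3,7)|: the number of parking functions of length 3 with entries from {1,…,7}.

320

|PF(3,7)| = (8−3)·8^(3−1) = 5·64 = 320 [KW]
Example (3,4,5) → sorted (3,4,5): b_i ≤ 4+i ∀i, a PF.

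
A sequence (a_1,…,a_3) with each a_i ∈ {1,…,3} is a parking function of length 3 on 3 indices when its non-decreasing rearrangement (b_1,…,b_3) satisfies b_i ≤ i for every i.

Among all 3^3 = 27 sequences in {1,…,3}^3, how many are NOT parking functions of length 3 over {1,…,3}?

|PF(3,3)| = (3−3+1)·(3+1)^(3−1) = 1·16 = 16 (Pollak)
Check (1,3,3) → sorted (1,3,3): b_2=3>2, not a PF.
3^3 − 16 = 27 − 16 = 11

11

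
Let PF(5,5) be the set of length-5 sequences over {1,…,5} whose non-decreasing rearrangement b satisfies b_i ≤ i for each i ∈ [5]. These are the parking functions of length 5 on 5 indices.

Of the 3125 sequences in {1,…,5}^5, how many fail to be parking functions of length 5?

1829

|PF(5,5)| = (6−5)·6^(5−1) = 1 · 1296 = 1296 (Konheim–Weiss)
E.g. (2,2,4,4,3) → sorted (2,2,3,4,4): b_1=2>1, not a PF.
Total 3125; non-PF = 3125−1296 = 1829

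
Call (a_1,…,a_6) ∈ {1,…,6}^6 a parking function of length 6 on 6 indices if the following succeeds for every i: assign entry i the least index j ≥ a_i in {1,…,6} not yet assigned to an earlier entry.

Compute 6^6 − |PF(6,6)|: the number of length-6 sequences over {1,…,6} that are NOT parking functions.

|PF(6,6)| = (6+1−6)·(6+1)^{6−1} = 1×16807 = 16807 (Konheim–Weiss)
E.g. (5,6,5,4,6,4) → sorted (4,4,5,5,6,6): b_1=4>1, not a PF.
Total 46656; non-PF = 46656−16807 = 29849

29849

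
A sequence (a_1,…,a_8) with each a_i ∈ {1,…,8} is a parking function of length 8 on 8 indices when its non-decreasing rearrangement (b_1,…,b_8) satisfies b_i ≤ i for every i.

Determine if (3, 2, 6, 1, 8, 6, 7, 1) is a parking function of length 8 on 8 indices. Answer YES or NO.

Rearranged: b = (1, 1, 2, 3, 6, 6, 7, 8).
  b_1=1 ≤ 1
  b_2=1 ≤ 2
  b_3=2 ≤ 3
  b_4=3 ≤ 4
  b_5=6 > 5
  fails at i=5 ⇒ NO

NO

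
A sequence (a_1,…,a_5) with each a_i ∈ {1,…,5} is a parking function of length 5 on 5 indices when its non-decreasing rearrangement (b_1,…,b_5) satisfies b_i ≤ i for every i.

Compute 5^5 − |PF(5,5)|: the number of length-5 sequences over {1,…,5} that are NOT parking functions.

1829

|PF(5,5)| = 1·6^4 = 1×1296 = 1296 (Pollak)
Check (5,2,4,2,2) → sorted (2,2,2,4,5): b_1=2>1, not a PF.
5^5 − 1296 = 3125 − 1296 = 1829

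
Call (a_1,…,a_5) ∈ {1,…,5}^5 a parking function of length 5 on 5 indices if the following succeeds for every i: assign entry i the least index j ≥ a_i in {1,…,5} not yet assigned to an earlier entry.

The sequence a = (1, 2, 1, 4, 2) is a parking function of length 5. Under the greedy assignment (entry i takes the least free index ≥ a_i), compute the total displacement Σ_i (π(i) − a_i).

5

Σπ = 15 ({1..5} each once); Σa = 1+2+1+4+2 = 10; disp = 15−10 = 5.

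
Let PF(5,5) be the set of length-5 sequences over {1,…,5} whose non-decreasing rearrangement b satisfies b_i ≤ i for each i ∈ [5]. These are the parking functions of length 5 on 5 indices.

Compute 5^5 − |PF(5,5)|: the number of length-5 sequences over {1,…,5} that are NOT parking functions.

1829

|PF(5,5)| = (6−5)·6^(5−1) = 1×1296 = 1296 (Pollak)
Check (3,2,5,3,4) → sorted (2,3,3,4,5): b_1=2>1, not a PF.
So 3125 − 1296 = 1829 fail.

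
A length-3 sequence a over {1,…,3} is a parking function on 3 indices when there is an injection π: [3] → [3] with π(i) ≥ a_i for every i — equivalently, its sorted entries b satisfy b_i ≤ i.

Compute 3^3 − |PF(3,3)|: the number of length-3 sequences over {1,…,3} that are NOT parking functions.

|PF| = (4−3)·4^(3−1) = 1×16 = 16 (Konheim–Weiss)
E.g. (3,2,2) → sorted (2,2,3): b_1=2>1, not a PF.
3^3 − 16 = 27 − 16 = 11

11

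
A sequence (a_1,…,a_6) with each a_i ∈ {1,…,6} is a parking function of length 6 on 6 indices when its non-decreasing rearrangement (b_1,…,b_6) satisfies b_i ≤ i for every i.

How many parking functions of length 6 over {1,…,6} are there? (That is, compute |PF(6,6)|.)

|PF(6,6)| = 1·7^5 = 1×16807 = 16807 [KW]
Check (4,3,1,5,4,2) → sorted (1,2,3,4,4,5): b_i ≤ i ∀i, a PF.

16807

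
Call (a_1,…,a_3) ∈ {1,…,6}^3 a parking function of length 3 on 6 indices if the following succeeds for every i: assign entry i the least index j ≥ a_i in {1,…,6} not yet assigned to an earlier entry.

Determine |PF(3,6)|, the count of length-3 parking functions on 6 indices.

196

|PF| = 4·7^2 = 4×49 = 196
One tuple (4,5,3) → sorted (3,4,5): b_i ≤ 3+i ∀i, a PF.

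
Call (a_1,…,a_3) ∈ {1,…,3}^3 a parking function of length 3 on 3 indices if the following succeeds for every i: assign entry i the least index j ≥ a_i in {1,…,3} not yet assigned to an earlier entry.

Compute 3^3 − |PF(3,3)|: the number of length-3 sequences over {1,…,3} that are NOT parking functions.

11

|PF| = (4−3)·4^(3−1) = 1 · 16 = 16 (Pollak)
Check (2,3,3) → sorted (2,3,3): b_1=2>1, not a PF.
3^3 − 16 = 27 − 16 = 11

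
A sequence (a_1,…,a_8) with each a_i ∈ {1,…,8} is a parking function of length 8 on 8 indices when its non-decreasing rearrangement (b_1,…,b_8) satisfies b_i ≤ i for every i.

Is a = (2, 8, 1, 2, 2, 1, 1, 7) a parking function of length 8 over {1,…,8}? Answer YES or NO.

Rearranged: b = (1, 1, 1, 2, 2, 2, 7, 8).
  b_1=1 ≤ 1
  b_2=1 ≤ 2
  b_3=1 ≤ 3
  b_4=2 ≤ 4
  b_5=2 ≤ 5
  b_6=2 ≤ 6
  b_7=7 ≤ 7
  b_8=8 ≤ 8
All bounds hold ⇒ YES

YES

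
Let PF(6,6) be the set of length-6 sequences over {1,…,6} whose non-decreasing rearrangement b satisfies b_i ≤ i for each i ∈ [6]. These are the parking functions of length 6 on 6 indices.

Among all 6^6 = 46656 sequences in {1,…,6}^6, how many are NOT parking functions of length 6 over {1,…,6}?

29849

|PF(6,6)| = 1·7^5 = 1×16807 = 16807 [KW]
Check (6,3,6,2,6,6) → sorted (2,3,6,6,6,6): b_1=2>1, not a PF.
6^6 − 16807 = 46656 − 16807 = 29849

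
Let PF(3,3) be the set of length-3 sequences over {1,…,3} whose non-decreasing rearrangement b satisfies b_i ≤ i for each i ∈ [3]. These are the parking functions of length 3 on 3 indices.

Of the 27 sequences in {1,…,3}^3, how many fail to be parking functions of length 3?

|PF| = (3−3+1)·(3+1)^(3−1) = 1 · 16 = 16 (Konheim–Weiss)
Example (3,3,3) → sorted (3,3,3): b_1=3>1, not a PF.
So 27 − 16 = 11 fail.

11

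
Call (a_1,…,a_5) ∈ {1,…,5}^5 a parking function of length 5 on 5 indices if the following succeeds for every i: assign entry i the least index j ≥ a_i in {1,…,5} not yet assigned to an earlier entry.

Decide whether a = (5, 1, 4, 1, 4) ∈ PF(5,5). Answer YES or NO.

Rearranged: b = (1, 1, 4, 4, 5).
  b_1=1 ≤ 1
  b_2=1 ≤ 2
  b_3=4 > 3
  fails at i=3 ⇒ NO

NO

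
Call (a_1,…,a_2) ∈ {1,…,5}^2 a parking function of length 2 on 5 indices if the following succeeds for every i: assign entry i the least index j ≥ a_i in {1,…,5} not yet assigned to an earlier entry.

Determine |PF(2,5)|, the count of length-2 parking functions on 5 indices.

Count = (5−2+1)·(5+1)^(2−1) = 4 · 6 = 24 [KW]
One tuple (2,3) → sorted (2,3): b_i ≤ 3+i ∀i, a PF.

24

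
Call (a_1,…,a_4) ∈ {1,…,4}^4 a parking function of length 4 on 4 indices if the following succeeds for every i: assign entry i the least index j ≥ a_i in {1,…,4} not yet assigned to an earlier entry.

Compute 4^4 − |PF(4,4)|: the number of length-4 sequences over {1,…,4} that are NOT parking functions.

|PF| = (5−4)·5^(4−1) = 1 · 125 = 125
One tuple (4,2,4,3) → sorted (2,3,4,4): b_1=2>1, not a PF.
4^4 − 125 = 256 − 125 = 131

131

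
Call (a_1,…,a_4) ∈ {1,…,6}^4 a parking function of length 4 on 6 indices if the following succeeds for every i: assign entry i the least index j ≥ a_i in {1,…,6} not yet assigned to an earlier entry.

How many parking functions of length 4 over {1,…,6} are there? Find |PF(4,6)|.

1029

|PF| = (6+1−4)·(6+1)^{4−1} = 3×343 = 1029
Check (1,5,1,6) → sorted (1,1,5,6): b_i ≤ 2+i ∀i, a PF.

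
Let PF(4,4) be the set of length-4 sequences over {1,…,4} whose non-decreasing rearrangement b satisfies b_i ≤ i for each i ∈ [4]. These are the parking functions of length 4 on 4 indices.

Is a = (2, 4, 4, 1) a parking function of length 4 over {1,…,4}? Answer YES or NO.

NO

Sorted: b = (1, 2, 4, 4).
  b_1=1 ≤ 1
  b_2=2 ≤ 2
  b_3=4 > 3
  fails at i=3 ⇒ NO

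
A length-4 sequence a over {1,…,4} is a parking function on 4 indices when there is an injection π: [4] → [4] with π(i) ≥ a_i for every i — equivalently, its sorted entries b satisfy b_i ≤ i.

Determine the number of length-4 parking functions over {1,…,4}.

Count = (4+1−4)·(4+1)^{4−1} = 1·125 = 125 [KW]
Example (1,1,1,1) → sorted (1,1,1,1): b_i ≤ i ∀i, a PF.

125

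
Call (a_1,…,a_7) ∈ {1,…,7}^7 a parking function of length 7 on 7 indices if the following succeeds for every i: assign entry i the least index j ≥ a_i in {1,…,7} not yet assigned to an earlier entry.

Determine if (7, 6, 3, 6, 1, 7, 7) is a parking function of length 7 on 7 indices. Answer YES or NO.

Order a: b = (1, 3, 6, 6, 7, 7, 7).
  b_1=1 ≤ 1
  b_2=3 > 2
  fails at i=2 ⇒ NO

NO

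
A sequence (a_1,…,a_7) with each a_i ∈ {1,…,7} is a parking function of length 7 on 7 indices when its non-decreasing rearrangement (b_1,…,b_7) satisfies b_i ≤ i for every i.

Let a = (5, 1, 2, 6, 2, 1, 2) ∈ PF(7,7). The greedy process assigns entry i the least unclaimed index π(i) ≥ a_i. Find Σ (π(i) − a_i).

Σπ = 7·8/2 = 28 (π permutes [7]); Σa = 5+1+2+6+2+1+2 = 19; disp = 28−19 = 9.

9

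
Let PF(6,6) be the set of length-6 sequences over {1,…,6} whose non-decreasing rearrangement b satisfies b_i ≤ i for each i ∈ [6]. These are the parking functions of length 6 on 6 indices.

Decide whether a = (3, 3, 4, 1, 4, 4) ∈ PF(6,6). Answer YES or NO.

Sorted: b = (1, 3, 3, 4, 4, 4).
  b_1=1 ≤ 1
  b_2=3 > 2
  fails at i=2 ⇒ NO

NO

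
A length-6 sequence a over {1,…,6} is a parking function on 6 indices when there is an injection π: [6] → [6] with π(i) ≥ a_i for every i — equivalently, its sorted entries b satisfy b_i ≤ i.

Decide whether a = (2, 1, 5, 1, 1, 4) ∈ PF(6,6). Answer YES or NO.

YES

Order a: b = (1, 1, 1, 2, 4, 5).
  b_1=1 ≤ 1
  b_2=1 ≤ 2
  b_3=1 ≤ 3
  b_4=2 ≤ 4
  b_5=4 ≤ 5
  b_6=5 ≤ 6
All bounds hold ⇒ YES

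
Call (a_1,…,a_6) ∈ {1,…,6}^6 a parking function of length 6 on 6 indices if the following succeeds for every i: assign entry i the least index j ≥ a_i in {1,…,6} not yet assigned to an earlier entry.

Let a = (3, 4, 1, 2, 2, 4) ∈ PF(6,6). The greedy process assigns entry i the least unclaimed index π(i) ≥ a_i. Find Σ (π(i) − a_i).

5

Σπ = 21 ({1..6} each once); Σa = 3+4+1+2+2+4 = 16; disp = 21−16 = 5.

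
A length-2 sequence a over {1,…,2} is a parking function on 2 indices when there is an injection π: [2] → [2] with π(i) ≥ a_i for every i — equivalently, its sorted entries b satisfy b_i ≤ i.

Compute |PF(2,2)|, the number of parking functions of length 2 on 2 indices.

|PF(2,2)| = (3−2)·3^(2−1) = 1 · 3 = 3 [KW]
Check (1,2) → sorted (1,2): b_i ≤ i ∀i, a PF.

3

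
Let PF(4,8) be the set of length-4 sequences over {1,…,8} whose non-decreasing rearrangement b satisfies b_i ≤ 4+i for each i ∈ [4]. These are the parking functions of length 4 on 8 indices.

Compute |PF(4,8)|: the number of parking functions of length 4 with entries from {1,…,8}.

|PF| = 5·9^3 = 5 · 729 = 3645 (Konheim–Weiss)
Check (7,1,8,2) → sorted (1,2,7,8): b_i ≤ 4+i ∀i, a PF.

3645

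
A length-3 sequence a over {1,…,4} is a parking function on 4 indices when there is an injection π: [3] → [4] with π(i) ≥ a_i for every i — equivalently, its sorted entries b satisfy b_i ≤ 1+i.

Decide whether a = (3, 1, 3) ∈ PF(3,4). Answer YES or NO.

YES

Sorted: b = (1, 3, 3).
  b_1=1 ≤ 2
  b_2=3 ≤ 3
  b_3=3 ≤ 4
All bounds hold ⇒ YES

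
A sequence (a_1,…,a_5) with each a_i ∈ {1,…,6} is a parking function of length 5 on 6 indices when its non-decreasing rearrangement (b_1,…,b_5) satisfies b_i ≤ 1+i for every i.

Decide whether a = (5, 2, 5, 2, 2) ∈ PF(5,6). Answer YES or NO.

Rearranged: b = (2, 2, 2, 5, 5).
  b_1=2 ≤ 2
  b_2=2 ≤ 3
  b_3=2 ≤ 4
  b_4=5 ≤ 5
  b_5=5 ≤ 6
All bounds hold ⇒ YES

YES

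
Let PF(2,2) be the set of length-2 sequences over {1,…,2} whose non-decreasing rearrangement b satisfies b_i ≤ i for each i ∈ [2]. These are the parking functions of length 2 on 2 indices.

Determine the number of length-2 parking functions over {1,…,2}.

|PF(2,2)| = 1·3^1 = 1·3 = 3 (Konheim–Weiss)
Check (1,2) → sorted (1,2): b_i ≤ i ∀i, a PF.

3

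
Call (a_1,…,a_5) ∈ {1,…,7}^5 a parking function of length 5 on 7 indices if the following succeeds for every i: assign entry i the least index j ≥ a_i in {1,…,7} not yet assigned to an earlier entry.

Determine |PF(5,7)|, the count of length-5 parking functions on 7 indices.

12288

|PF| = (8−5)·8^(5−1) = 3×4096 = 12288 (Konheim–Weiss)
E.g. (3,3,7,6,3) → sorted (3,3,3,6,7): b_i ≤ 2+i ∀i, a PF.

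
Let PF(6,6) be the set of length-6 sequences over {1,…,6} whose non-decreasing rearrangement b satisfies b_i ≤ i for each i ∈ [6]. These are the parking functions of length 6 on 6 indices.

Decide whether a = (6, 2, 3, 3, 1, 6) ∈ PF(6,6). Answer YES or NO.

NO

Sorted: b = (1, 2, 3, 3, 6, 6).
  b_1=1 ≤ 1
  b_2=2 ≤ 2
  b_3=3 ≤ 3
  b_4=3 ≤ 4
  b_5=6 > 5
  fails at i=5 ⇒ NO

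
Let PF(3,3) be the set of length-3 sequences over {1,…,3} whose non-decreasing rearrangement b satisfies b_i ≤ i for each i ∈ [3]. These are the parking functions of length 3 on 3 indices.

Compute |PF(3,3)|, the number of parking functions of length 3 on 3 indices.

Count = 1·4^2 = 1·16 = 16 (Pollak)
Check (2,1,2) → sorted (1,2,2): b_i ≤ i ∀i, a PF.

16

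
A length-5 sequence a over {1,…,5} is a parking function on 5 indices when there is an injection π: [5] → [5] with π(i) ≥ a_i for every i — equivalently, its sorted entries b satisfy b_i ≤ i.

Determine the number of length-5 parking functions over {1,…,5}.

|PF(5,5)| = (6−5)·6^(5−1) = 1 · 1296 = 1296
Example (1,3,2,4,3) → sorted (1,2,3,3,4): b_i ≤ i ∀i, a PF.

1296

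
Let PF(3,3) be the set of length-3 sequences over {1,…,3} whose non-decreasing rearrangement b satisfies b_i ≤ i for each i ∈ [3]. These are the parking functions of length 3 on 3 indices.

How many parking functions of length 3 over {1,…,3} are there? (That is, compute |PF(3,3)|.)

|PF| = (4−3)·4^(3−1) = 1×16 = 16 (Pollak)
E.g. (2,3,1) → sorted (1,2,3): b_i ≤ i ∀i, a PF.

16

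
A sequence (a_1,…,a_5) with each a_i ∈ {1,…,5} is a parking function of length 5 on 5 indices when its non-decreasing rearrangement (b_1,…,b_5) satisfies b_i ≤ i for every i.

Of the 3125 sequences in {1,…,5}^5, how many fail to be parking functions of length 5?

Count = 1·6^4 = 1 · 1296 = 1296 (Pollak)
Example (2,5,3,2,5) → sorted (2,2,3,5,5): b_1=2>1, not a PF.
So 3125 − 1296 = 1829 fail.

1829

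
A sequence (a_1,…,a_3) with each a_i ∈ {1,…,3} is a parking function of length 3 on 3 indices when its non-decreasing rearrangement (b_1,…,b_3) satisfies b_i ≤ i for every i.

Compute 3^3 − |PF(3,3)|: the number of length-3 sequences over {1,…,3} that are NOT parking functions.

Count = 1·4^2 = 1 · 16 = 16 (Konheim–Weiss)
Example (2,3,3) → sorted (2,3,3): b_1=2>1, not a PF.
So 27 − 16 = 11 fail.

11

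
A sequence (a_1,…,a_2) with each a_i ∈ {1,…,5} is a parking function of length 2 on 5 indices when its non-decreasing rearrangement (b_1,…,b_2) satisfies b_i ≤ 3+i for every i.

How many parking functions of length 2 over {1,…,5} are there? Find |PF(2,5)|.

|PF(2,5)| = (5+1−2)·(5+1)^{2−1} = 4×6 = 24 [KW]
Example (4,1) → sorted (1,4): b_i ≤ 3+i ∀i, a PF.

24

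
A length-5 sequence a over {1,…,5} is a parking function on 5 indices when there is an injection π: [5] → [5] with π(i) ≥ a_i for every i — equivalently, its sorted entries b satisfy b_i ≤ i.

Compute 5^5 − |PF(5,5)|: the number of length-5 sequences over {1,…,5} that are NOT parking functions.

Count = (5+1−5)·(5+1)^{5−1} = 1·1296 = 1296 [KW]
One tuple (4,5,5,5,5) → sorted (4,5,5,5,5): b_1=4>1, not a PF.
So 3125 − 1296 = 1829 fail.

1829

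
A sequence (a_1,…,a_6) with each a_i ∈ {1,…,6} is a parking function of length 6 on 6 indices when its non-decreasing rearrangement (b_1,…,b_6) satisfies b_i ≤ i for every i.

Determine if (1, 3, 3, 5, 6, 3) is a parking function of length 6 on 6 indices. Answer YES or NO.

NO

Order a: b = (1, 3, 3, 3, 5, 6).
  b_1=1 ≤ 1
  b_2=3 > 2
  fails at i=2 ⇒ NO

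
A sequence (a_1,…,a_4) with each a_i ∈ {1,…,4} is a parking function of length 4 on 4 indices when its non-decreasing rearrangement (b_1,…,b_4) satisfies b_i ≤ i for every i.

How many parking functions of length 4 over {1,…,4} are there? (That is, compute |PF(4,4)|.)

Count = (4+1−4)·(4+1)^{4−1} = 1 · 125 = 125 (Konheim–Weiss)
Example (1,3,1,4) → sorted (1,1,3,4): b_i ≤ i ∀i, a PF.

125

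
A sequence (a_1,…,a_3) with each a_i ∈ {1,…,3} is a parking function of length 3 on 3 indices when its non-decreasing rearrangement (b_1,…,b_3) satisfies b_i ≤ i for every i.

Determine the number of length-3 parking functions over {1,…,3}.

16

#PF = (4−3)·4^(3−1) = 1×16 = 16 (Konheim–Weiss)
E.g. (1,2,1) → sorted (1,1,2): b_i ≤ i ∀i, a PF.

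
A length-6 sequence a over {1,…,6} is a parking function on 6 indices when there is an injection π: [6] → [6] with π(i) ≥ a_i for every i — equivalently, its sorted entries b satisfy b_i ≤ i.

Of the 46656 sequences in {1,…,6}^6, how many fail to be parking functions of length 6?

|PF(6,6)| = (6+1−6)·(6+1)^{6−1} = 1×16807 = 16807 (Pollak)
One tuple (1,5,4,3,4,4) → sorted (1,3,4,4,4,5): b_2=3>2, not a PF.
6^6 − 16807 = 46656 − 16807 = 29849

29849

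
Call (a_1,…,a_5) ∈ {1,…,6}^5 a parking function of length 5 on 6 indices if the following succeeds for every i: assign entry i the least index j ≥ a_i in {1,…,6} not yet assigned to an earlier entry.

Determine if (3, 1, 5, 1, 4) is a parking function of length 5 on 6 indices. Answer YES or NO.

YES

Rearranged: b = (1, 1, 3, 4, 5).
  b_1=1 ≤ 2
  b_2=1 ≤ 3
  b_3=3 ≤ 4
  b_4=4 ≤ 5
  b_5=5 ≤ 6
All bounds hold ⇒ YES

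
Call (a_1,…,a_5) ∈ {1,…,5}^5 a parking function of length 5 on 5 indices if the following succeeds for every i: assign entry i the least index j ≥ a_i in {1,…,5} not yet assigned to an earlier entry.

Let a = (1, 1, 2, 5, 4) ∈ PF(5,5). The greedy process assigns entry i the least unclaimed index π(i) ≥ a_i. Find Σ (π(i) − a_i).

2

Σπ = 15 ({1..5} each once); Σa = 1+1+2+5+4 = 13; disp = 15−13 = 2.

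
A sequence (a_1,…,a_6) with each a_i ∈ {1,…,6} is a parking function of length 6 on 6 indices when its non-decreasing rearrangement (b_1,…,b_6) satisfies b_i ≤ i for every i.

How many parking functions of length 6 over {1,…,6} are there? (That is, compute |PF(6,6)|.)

|PF(6,6)| = (6+1−6)·(6+1)^{6−1} = 1·16807 = 16807
One tuple (5,2,4,1,2,2) → sorted (1,2,2,2,4,5): b_i ≤ i ∀i, a PF.

16807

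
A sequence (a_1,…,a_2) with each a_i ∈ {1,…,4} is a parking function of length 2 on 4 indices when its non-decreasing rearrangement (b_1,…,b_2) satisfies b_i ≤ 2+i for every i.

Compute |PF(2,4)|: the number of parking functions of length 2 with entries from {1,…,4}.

#PF = (4−2+1)·(4+1)^(2−1) = 3·5 = 15 (Pollak)
Example (3,2) → sorted (2,3): b_i ≤ 2+i ∀i, a PF.

15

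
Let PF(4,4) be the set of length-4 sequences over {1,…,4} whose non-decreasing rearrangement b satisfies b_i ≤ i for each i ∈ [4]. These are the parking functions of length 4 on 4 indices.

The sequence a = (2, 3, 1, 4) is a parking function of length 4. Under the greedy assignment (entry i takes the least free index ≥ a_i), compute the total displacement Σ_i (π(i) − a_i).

Σπ = 10 ({1..4} each once); Σa = 2+3+1+4 = 10; disp = 10−10 = 0.

0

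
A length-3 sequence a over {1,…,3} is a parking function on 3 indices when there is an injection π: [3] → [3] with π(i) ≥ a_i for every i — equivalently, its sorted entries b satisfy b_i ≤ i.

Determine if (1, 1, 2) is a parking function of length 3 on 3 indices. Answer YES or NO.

Rearranged: b = (1, 1, 2).
  b_1=1 ≤ 1
  b_2=1 ≤ 2
  b_3=2 ≤ 3
All bounds hold ⇒ YES

YES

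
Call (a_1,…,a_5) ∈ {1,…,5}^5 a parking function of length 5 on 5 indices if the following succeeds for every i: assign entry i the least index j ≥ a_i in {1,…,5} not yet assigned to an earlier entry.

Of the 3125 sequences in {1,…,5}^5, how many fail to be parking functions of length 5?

#PF = 1·6^4 = 1 · 1296 = 1296 (Konheim–Weiss)
One tuple (2,5,5,4,2) → sorted (2,2,4,5,5): b_1=2>1, not a PF.
Total 3125; non-PF = 3125−1296 = 1829

1829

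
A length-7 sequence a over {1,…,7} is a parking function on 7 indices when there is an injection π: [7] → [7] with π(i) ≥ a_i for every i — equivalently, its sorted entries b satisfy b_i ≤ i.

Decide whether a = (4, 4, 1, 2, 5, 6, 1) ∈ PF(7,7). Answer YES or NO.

YES

Order a: b = (1, 1, 2, 4, 4, 5, 6).
  b_1=1 ≤ 1
  b_2=1 ≤ 2
  b_3=2 ≤ 3
  b_4=4 ≤ 4
  b_5=4 ≤ 5
  b_6=5 ≤ 6
  b_7=6 ≤ 7
All bounds hold ⇒ YES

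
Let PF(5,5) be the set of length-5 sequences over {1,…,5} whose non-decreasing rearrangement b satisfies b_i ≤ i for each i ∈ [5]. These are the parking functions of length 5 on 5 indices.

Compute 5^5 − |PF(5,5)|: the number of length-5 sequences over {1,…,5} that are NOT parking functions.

|PF| = (6−5)·6^(5−1) = 1·1296 = 1296 (Pollak)
E.g. (3,2,5,4,5) → sorted (2,3,4,5,5): b_1=2>1, not a PF.
So 3125 − 1296 = 1829 fail.

1829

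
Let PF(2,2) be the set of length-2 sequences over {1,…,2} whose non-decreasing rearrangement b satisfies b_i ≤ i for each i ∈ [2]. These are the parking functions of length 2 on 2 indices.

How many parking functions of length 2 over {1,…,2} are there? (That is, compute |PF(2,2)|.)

Count = (2+1−2)·(2+1)^{2−1} = 1 · 3 = 3 (Konheim–Weiss)
One tuple (2,1) → sorted (1,2): b_i ≤ i ∀i, a PF.

3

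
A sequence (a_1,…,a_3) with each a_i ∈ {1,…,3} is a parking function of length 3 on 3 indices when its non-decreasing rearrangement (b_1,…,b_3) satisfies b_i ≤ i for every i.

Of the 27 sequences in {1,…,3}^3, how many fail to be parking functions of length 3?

11

|PF(3,3)| = (3+1−3)·(3+1)^{3−1} = 1·16 = 16
Example (2,3,2) → sorted (2,2,3): b_1=2>1, not a PF.
So 27 − 16 = 11 fail.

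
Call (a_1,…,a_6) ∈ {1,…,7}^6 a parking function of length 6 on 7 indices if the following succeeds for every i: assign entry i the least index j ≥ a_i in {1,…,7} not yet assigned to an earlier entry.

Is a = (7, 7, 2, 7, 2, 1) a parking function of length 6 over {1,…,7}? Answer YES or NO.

Order a: b = (1, 2, 2, 7, 7, 7).
  b_1=1 ≤ 2
  b_2=2 ≤ 3
  b_3=2 ≤ 4
  b_4=7 > 5
  fails at i=4 ⇒ NO

NO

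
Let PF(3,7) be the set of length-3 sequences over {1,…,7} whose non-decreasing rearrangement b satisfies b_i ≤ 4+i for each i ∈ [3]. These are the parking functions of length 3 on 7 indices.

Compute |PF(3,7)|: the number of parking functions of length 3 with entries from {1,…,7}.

320

|PF| = (7+1−3)·(7+1)^{3−1} = 5 · 64 = 320 (Pollak)
E.g. (7,3,4) → sorted (3,4,7): b_i ≤ 4+i ∀i, a PF.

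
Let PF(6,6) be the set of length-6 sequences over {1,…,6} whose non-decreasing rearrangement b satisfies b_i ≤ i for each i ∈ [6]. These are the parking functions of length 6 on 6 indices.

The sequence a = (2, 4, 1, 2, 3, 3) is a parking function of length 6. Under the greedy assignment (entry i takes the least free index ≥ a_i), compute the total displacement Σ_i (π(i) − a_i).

Σπ(i) = 1+…+6 = 21; Σa = 2+4+1+2+3+3 = 15; disp = 21−15 = 6.

6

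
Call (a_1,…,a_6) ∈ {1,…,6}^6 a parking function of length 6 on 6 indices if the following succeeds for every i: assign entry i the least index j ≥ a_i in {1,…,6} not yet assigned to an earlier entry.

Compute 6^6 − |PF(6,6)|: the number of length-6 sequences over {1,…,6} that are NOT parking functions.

29849

|PF| = (6−6+1)·(6+1)^(6−1) = 1×16807 = 16807
One tuple (2,6,6,2,3,6) → sorted (2,2,3,6,6,6): b_1=2>1, not a PF.
So 46656 − 16807 = 29849 fail.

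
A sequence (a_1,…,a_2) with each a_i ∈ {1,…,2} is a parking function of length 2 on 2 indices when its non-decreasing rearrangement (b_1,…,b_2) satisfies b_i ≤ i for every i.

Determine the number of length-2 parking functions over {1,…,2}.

3

Count = 1·3^1 = 1·3 = 3 (Konheim–Weiss)
One tuple (1,1) → sorted (1,1): b_i ≤ i ∀i, a PF.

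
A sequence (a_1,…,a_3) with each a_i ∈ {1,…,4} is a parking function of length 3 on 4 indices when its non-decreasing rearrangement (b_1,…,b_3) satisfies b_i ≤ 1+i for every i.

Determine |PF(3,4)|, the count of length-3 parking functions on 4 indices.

50

#PF = (4+1−3)·(4+1)^{3−1} = 2 · 25 = 50
Example (2,4,3) → sorted (2,3,4): b_i ≤ 1+i ∀i, a PF.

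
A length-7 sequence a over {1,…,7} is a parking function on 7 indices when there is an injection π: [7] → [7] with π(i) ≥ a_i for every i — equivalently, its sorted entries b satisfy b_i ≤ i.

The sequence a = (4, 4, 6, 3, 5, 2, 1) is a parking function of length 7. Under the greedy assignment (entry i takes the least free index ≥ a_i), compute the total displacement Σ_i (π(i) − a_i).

3

Σπ = 28 ({1..7} each once); Σa = 4+4+6+3+5+2+1 = 25; disp = 28−25 = 3.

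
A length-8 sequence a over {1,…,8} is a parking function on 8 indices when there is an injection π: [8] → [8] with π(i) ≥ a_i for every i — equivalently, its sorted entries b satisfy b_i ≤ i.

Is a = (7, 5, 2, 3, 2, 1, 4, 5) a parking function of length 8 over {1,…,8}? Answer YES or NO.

YES

Rearranged: b = (1, 2, 2, 3, 4, 5, 5, 7).
  b_1=1 ≤ 1
  b_2=2 ≤ 2
  b_3=2 ≤ 3
  b_4=3 ≤ 4
  b_5=4 ≤ 5
  b_6=5 ≤ 6
  b_7=5 ≤ 7
  b_8=7 ≤ 8
All bounds hold ⇒ YES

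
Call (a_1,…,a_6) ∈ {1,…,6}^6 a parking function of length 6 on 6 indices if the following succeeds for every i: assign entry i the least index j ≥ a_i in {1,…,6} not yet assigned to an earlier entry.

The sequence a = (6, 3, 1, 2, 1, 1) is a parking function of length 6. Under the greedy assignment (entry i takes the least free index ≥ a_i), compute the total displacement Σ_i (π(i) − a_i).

Σπ = 6·7/2 = 21 (π permutes [6]); Σa = 6+3+1+2+1+1 = 14; disp = 21−14 = 7.

7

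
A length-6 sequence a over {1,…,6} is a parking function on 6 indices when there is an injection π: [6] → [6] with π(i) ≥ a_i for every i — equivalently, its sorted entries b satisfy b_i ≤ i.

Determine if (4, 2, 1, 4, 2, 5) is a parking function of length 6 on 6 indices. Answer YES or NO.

YES

Sorted: b = (1, 2, 2, 4, 4, 5).
  b_1=1 ≤ 1
  b_2=2 ≤ 2
  b_3=2 ≤ 3
  b_4=4 ≤ 4
  b_5=4 ≤ 5
  b_6=5 ≤ 6
All bounds hold ⇒ YES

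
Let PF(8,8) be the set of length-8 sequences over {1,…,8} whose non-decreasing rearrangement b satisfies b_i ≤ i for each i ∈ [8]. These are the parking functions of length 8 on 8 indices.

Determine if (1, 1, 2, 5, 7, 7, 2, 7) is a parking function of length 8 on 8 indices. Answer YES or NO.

Sorted: b = (1, 1, 2, 2, 5, 7, 7, 7).
  b_1=1 ≤ 1
  b_2=1 ≤ 2
  b_3=2 ≤ 3
  b_4=2 ≤ 4
  b_5=5 ≤ 5
  b_6=7 > 6
  fails at i=6 ⇒ NO

NO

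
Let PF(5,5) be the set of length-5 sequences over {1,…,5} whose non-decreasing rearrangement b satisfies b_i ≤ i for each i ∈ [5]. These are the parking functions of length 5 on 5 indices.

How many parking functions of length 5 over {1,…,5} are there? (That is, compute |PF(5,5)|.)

1296

|PF| = (5−5+1)·(5+1)^(5−1) = 1·1296 = 1296 (Pollak)
Check (3,2,1,1,3) → sorted (1,1,2,3,3): b_i ≤ i ∀i, a PF.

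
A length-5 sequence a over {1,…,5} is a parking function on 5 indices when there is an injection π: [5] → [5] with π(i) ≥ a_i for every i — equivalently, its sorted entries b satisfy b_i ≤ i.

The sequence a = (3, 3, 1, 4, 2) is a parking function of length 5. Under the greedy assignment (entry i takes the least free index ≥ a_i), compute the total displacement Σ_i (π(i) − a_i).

Σπ(i) = 1+…+5 = 15; Σa = 3+3+1+4+2 = 13; disp = 15−13 = 2.

2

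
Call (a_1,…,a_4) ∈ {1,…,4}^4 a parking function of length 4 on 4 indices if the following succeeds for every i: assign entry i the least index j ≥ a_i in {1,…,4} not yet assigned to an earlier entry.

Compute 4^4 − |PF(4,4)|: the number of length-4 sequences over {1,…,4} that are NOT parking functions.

131

Count = (4+1−4)·(4+1)^{4−1} = 1·125 = 125 (Konheim–Weiss)
One tuple (4,4,4,4) → sorted (4,4,4,4): b_1=4>1, not a PF.
Total 256; non-PF = 256−125 = 131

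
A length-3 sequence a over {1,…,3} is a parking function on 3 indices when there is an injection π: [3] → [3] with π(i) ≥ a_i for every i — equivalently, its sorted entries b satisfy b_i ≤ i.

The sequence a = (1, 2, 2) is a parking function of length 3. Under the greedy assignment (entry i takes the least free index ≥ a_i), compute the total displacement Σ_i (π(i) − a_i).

Σπ = 3·4/2 = 6 (π permutes [3]); Σa = 1+2+2 = 5; disp = 6−5 = 1.

1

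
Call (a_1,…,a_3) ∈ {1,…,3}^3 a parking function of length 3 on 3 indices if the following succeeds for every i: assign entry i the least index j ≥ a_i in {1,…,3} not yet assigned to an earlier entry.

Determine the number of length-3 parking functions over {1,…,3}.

#PF = (4−3)·4^(3−1) = 1 · 16 = 16
Check (2,3,1) → sorted (1,2,3): b_i ≤ i ∀i, a PF.

16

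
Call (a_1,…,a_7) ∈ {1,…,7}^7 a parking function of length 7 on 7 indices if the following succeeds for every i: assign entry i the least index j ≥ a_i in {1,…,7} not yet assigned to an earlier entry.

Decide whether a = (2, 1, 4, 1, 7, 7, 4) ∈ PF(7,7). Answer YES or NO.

NO

Rearranged: b = (1, 1, 2, 4, 4, 7, 7).
  b_1=1 ≤ 1
  b_2=1 ≤ 2
  b_3=2 ≤ 3
  b_4=4 ≤ 4
  b_5=4 ≤ 5
  b_6=7 > 6
  fails at i=6 ⇒ NO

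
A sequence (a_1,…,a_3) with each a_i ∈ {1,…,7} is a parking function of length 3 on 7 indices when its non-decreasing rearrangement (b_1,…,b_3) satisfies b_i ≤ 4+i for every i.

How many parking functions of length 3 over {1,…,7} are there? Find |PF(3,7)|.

#PF = 5·8^2 = 5 · 64 = 320 [KW]
E.g. (4,7,6) → sorted (4,6,7): b_i ≤ 4+i ∀i, a PF.

320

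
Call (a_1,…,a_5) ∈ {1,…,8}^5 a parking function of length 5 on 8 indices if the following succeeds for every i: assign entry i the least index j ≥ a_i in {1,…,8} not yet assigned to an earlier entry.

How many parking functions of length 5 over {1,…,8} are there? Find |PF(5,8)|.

|PF(5,8)| = 4·9^4 = 4 · 6561 = 26244 [KW]
Example (2,3,5,1,4) → sorted (1,2,3,4,5): b_i ≤ 3+i ∀i, a PF.

26244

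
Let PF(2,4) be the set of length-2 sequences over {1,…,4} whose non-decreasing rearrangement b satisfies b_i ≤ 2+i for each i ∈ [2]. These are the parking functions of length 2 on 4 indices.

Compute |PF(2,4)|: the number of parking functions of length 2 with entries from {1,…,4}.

#PF = (4−2+1)·(4+1)^(2−1) = 3 · 5 = 15
Example (4,3) → sorted (3,4): b_i ≤ 2+i ∀i, a PF.

15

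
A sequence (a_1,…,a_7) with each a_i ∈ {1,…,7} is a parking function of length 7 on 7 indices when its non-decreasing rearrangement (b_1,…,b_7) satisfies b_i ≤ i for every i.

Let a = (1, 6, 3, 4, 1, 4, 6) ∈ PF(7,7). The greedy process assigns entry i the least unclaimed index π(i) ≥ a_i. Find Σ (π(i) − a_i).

Σπ = 7·8/2 = 28 (π permutes [7]); Σa = 1+6+3+4+1+4+6 = 25; disp = 28−25 = 3.

3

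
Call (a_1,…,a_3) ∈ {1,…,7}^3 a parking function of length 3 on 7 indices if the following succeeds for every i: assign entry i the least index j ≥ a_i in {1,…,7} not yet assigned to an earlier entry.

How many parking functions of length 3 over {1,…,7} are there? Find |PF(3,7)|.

#PF = (8−3)·8^(3−1) = 5×64 = 320 (Pollak)
E.g. (4,3,2) → sorted (2,3,4): b_i ≤ 4+i ∀i, a PF.

320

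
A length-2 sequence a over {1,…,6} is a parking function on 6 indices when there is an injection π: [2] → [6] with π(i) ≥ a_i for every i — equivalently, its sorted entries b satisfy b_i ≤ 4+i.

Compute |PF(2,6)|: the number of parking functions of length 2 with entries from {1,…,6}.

35

|PF(2,6)| = 5·7^1 = 5·7 = 35 [KW]
E.g. (1,3) → sorted (1,3): b_i ≤ 4+i ∀i, a PF.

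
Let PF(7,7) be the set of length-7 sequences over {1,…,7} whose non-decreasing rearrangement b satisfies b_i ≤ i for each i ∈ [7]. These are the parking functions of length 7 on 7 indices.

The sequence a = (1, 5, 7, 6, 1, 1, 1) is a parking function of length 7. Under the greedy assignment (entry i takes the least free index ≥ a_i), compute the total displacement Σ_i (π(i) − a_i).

Σπ = 7·8/2 = 28 (π permutes [7]); Σa = 1+5+7+6+1+1+1 = 22; disp = 28−22 = 6.

6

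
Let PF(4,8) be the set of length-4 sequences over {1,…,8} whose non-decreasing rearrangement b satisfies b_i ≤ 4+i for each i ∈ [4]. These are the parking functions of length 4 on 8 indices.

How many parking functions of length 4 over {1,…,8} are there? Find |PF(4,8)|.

3645

#PF = (8−4+1)·(8+1)^(4−1) = 5·729 = 3645
Check (7,4,4,1) → sorted (1,4,4,7): b_i ≤ 4+i ∀i, a PF.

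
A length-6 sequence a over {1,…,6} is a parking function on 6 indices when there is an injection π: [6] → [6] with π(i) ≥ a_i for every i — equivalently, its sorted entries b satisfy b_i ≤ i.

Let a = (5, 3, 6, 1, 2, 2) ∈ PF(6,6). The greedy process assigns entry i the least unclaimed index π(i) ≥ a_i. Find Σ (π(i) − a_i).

2

Σπ = 6·7/2 = 21 (π permutes [6]); Σa = 5+3+6+1+2+2 = 19; disp = 21−19 = 2.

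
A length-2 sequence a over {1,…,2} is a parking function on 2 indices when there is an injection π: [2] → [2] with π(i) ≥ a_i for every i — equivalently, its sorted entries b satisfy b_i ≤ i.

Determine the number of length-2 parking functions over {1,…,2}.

#PF = (2+1−2)·(2+1)^{2−1} = 1 · 3 = 3 (Pollak)
Check (1,2) → sorted (1,2): b_i ≤ i ∀i, a PF.

3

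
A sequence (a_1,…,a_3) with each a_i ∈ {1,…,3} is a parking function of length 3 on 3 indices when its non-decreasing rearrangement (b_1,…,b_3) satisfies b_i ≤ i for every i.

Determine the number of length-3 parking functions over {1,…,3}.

16

|PF(3,3)| = (3−3+1)·(3+1)^(3−1) = 1·16 = 16 (Konheim–Weiss)
One tuple (1,1,3) → sorted (1,1,3): b_i ≤ i ∀i, a PF.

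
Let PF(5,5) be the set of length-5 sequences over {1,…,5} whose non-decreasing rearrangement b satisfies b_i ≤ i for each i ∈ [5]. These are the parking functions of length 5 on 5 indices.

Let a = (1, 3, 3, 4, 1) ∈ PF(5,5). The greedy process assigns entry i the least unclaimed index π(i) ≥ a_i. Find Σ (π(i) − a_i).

3

Σπ = 15 ({1..5} each once); Σa = 1+3+3+4+1 = 12; disp = 15−12 = 3.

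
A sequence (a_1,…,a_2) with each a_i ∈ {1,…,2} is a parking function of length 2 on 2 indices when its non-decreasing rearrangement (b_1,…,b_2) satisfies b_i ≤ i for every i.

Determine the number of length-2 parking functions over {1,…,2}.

3

Count = (3−2)·3^(2−1) = 1 · 3 = 3 (Konheim–Weiss)
E.g. (2,1) → sorted (1,2): b_i ≤ i ∀i, a PF.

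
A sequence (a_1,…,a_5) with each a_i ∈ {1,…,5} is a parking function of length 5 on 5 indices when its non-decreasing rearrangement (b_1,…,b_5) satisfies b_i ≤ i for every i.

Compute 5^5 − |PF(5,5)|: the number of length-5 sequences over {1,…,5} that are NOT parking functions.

1829

|PF(5,5)| = 1·6^4 = 1 · 1296 = 1296 (Konheim–Weiss)
Check (2,5,5,2,5) → sorted (2,2,5,5,5): b_1=2>1, not a PF.
Total 3125; non-PF = 3125−1296 = 1829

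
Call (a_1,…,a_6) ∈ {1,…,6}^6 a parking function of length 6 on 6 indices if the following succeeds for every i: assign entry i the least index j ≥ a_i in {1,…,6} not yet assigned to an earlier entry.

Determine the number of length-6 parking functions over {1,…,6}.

Count = (7−6)·7^(6−1) = 1·16807 = 16807 (Konheim–Weiss)
One tuple (3,2,4,1,6,5) → sorted (1,2,3,4,5,6): b_i ≤ i ∀i, a PF.

16807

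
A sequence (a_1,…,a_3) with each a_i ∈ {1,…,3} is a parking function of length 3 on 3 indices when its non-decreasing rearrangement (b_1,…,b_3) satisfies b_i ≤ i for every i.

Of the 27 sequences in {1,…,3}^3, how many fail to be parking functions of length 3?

Count = (3+1−3)·(3+1)^{3−1} = 1×16 = 16 (Pollak)
E.g. (3,3,3) → sorted (3,3,3): b_1=3>1, not a PF.
3^3 − 16 = 27 − 16 = 11

11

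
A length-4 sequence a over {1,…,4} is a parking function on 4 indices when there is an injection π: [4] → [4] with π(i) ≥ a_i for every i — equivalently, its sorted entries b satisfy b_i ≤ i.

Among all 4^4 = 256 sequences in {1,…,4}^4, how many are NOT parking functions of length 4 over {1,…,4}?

131

Count = (5−4)·5^(4−1) = 1×125 = 125 [KW]
Example (4,4,4,3) → sorted (3,4,4,4): b_1=3>1, not a PF.
Total 256; non-PF = 256−125 = 131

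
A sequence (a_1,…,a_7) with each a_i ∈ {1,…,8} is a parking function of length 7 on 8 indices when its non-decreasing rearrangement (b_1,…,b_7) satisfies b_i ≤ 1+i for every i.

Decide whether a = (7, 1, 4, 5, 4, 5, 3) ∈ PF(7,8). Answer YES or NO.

YES

Order a: b = (1, 3, 4, 4, 5, 5, 7).
  b_1=1 ≤ 2
  b_2=3 ≤ 3
  b_3=4 ≤ 4
  b_4=4 ≤ 5
  b_5=5 ≤ 6
  b_6=5 ≤ 7
  b_7=7 ≤ 8
All bounds hold ⇒ YES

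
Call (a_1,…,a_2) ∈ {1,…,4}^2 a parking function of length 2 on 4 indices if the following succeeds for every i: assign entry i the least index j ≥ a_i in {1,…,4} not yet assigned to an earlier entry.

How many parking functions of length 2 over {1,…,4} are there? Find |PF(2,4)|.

Count = (5−2)·5^(2−1) = 3·5 = 15 (Pollak)
E.g. (4,2) → sorted (2,4): b_i ≤ 2+i ∀i, a PF.

15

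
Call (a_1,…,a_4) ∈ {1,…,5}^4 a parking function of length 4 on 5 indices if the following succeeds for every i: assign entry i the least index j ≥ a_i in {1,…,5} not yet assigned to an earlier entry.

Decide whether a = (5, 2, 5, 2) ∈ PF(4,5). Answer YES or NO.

NO

Sorted: b = (2, 2, 5, 5).
  b_1=2 ≤ 2
  b_2=2 ≤ 3
  b_3=5 > 4
  fails at i=3 ⇒ NO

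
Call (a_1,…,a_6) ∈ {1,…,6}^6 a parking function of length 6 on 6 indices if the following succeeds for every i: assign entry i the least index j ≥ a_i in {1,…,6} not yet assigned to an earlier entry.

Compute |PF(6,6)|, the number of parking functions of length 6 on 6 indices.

16807

|PF(6,6)| = (6−6+1)·(6+1)^(6−1) = 1·16807 = 16807
One tuple (4,1,2,2,1,3) → sorted (1,1,2,2,3,4): b_i ≤ i ∀i, a PF.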